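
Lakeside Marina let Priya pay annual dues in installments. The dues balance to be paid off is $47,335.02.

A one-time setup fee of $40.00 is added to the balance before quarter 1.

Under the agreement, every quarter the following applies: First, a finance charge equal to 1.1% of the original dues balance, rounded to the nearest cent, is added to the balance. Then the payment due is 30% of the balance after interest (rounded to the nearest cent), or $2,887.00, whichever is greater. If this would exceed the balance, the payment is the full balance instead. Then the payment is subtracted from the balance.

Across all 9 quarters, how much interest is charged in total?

$4,686.21

Quarter 1: $47,375.02 +$520.69 interest = $47,895.71; pay $14,368.71 → $33,527.00
Quarter 2: $33,527.00 +$520.69 interest = $34,047.69; pay $10,214.31 → $23,833.38
Quarter 3: $23,833.38 +$520.69 interest = $24,354.07; pay $7,306.22 → $17,047.85
Quarter 4: $17,047.85 +$520.69 interest = $17,568.54; pay $5,270.56 → $12,297.98
Quarter 5: $12,297.98 +$520.69 interest = $12,818.67; pay $3,845.60 → $8,973.07
Quarter 6: $8,973.07 +$520.69 interest = $9,493.76; pay $2,887.00 → $6,606.76
Quarter 7: $6,606.76 +$520.69 interest = $7,127.45; pay $2,887.00 → $4,240.45
Quarter 8: $4,240.45 +$520.69 interest = $4,761.14; pay $2,887.00 → $1,874.14
Quarter 9: $1,874.14 +$520.69 interest = $2,394.83; pay $2,394.83 → $0.00
Total interest: $520.69 + $520.69 + $520.69 + $520.69 + $520.69 + $520.69 + $520.69 + $520.69 + $520.69 = $4,686.21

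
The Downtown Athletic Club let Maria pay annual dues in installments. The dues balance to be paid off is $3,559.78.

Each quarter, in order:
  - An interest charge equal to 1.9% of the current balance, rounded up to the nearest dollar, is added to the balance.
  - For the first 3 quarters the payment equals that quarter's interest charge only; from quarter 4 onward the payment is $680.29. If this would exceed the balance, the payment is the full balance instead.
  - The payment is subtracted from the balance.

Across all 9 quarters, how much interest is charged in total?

$435.00

# | Opening | Interest | Payment | End bal
1 | $3,559.78 | $68.00 | $68.00 | $3,559.78
2 | $3,559.78 | $68.00 | $68.00 | $3,559.78
3 | $3,559.78 | $68.00 | $68.00 | $3,559.78
4 | $3,559.78 | $68.00 | $680.29 | $2,947.49
5 | $2,947.49 | $57.00 | $680.29 | $2,324.20
6 | $2,324.20 | $45.00 | $680.29 | $1,688.91
7 | $1,688.91 | $33.00 | $680.29 | $1,041.62
8 | $1,041.62 | $20.00 | $680.29 | $381.33
9 | $381.33 | $8.00 | $389.33 | $0.00
Total interest: $68.00 + $68.00 + $68.00 + $68.00 + $57.00 + $45.00 + $33.00 + $20.00 + $8.00 = $435.00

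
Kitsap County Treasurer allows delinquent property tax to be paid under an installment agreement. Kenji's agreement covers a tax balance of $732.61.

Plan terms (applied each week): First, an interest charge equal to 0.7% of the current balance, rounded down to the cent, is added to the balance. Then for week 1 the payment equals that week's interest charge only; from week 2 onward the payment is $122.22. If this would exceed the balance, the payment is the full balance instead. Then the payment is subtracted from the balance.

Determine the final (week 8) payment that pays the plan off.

$17.74

Week 1: opening $732.61; interest $5.12 → $737.73; payment $5.12; balance $732.61
Week 2: opening $732.61; interest $5.12 → $737.73; payment $122.22; balance $615.51
Week 3: opening $615.51; interest $4.30 → $619.81; payment $122.22; balance $497.59
Week 4: opening $497.59; interest $3.48 → $501.07; payment $122.22; balance $378.85
Week 5: opening $378.85; interest $2.65 → $381.50; payment $122.22; balance $259.28
Week 6: opening $259.28; interest $1.81 → $261.09; payment $122.22; balance $138.87
Week 7: opening $138.87; interest $0.97 → $139.84; payment $122.22; balance $17.62
Week 8: opening $17.62; interest $0.12 → $17.74; payment $17.74; balance $0.00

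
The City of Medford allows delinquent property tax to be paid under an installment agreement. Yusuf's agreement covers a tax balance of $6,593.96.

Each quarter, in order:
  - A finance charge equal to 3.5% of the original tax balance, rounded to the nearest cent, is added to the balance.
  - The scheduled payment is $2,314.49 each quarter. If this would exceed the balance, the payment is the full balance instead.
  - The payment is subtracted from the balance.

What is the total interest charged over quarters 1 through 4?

$923.16

# | Opening | Interest | Payment | End bal
1 | $6,593.96 | $230.79 | $2,314.49 | $4,510.26
2 | $4,510.26 | $230.79 | $2,314.49 | $2,426.56
3 | $2,426.56 | $230.79 | $2,314.49 | $342.86
4 | $342.86 | $230.79 | $573.65 | $0.00
Total interest: $230.79 + $230.79 + $230.79 + $230.79 = $923.16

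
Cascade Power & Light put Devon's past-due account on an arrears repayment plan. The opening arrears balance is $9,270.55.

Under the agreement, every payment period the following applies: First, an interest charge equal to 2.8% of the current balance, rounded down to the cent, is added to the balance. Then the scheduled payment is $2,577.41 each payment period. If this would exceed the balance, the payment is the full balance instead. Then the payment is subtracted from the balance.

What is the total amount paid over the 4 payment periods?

Payment period 1: opening $9,270.55; interest $259.57 → $9,530.12; payment $2,577.41; balance $6,952.71
Payment period 2: opening $6,952.71; interest $194.67 → $7,147.38; payment $2,577.41; balance $4,569.97
Payment period 3: opening $4,569.97; interest $127.95 → $4,697.92; payment $2,577.41; balance $2,120.51
Payment period 4: opening $2,120.51; interest $59.37 → $2,179.88; payment $2,179.88; balance $0.00
Total paid: $9,912.11

$9,912.11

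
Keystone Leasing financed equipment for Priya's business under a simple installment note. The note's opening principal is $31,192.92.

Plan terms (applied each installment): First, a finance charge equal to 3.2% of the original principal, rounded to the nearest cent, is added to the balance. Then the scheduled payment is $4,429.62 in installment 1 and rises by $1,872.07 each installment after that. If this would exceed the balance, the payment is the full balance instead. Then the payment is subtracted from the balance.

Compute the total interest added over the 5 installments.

# | Opening | Interest | Payment | End bal
1 | $31,192.92 | $998.17 | $4,429.62 | $27,761.47
2 | $27,761.47 | $998.17 | $6,301.69 | $22,457.95
3 | $22,457.95 | $998.17 | $8,173.76 | $15,282.36
4 | $15,282.36 | $998.17 | $10,045.83 | $6,234.70
5 | $6,234.70 | $998.17 | $7,232.87 | $0.00
Total interest: $998.17 + $998.17 + $998.17 + $998.17 + $998.17 = $4,990.85

$4,990.85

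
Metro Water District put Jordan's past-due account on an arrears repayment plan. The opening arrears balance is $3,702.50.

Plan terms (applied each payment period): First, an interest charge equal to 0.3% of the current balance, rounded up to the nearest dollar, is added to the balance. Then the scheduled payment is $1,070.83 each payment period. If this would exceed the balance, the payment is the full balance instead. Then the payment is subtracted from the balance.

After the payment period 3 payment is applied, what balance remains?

Payment period 1: opening $3,702.50; interest $12.00 → $3,714.50; payment $1,070.83; balance $2,643.67
Payment period 2: opening $2,643.67; interest $8.00 → $2,651.67; payment $1,070.83; balance $1,580.84
Payment period 3: opening $1,580.84; interest $5.00 → $1,585.84; payment $1,070.83; balance $515.01

$515.01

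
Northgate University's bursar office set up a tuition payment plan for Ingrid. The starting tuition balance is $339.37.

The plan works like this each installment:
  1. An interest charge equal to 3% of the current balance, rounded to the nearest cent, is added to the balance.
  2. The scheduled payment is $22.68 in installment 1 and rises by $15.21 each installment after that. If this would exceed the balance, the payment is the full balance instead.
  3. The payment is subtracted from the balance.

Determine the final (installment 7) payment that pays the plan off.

Installment 1: $339.37 +$10.18 interest = $349.55; pay $22.68 → $326.87
Installment 2: $326.87 +$9.81 interest = $336.68; pay $37.89 → $298.79
Installment 3: $298.79 +$8.96 interest = $307.75; pay $53.10 → $254.65
Installment 4: $254.65 +$7.64 interest = $262.29; pay $68.31 → $193.98
Installment 5: $193.98 +$5.82 interest = $199.80; pay $83.52 → $116.28
Installment 6: $116.28 +$3.49 interest = $119.77; pay $98.73 → $21.04
Installment 7: $21.04 +$0.63 interest = $21.67; pay $21.67 → $0.00

$21.67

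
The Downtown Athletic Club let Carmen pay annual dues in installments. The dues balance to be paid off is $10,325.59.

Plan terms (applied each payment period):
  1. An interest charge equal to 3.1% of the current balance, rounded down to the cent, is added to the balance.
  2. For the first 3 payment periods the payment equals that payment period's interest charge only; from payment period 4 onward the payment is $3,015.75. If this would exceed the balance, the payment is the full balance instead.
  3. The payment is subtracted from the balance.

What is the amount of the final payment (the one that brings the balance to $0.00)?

$2,046.86

Payment period 1: $10,325.59 +$320.09 interest = $10,645.68; pay $320.09 → $10,325.59
Payment period 2: $10,325.59 +$320.09 interest = $10,645.68; pay $320.09 → $10,325.59
Payment period 3: $10,325.59 +$320.09 interest = $10,645.68; pay $320.09 → $10,325.59
Payment period 4: $10,325.59 +$320.09 interest = $10,645.68; pay $3,015.75 → $7,629.93
Payment period 5: $7,629.93 +$236.52 interest = $7,866.45; pay $3,015.75 → $4,850.70
Payment period 6: $4,850.70 +$150.37 interest = $5,001.07; pay $3,015.75 → $1,985.32
Payment period 7: $1,985.32 +$61.54 interest = $2,046.86; pay $2,046.86 → $0.00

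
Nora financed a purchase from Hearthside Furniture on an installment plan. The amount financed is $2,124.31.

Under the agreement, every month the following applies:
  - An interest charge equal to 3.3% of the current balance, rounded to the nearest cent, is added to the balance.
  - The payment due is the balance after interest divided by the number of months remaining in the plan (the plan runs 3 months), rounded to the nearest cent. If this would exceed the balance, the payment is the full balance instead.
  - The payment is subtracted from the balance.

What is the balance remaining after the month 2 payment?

$755.61

# | Opening | Interest | Payment | End bal
1 | $2,124.31 | $70.10 | $731.47 | $1,462.94
2 | $1,462.94 | $48.28 | $755.61 | $755.61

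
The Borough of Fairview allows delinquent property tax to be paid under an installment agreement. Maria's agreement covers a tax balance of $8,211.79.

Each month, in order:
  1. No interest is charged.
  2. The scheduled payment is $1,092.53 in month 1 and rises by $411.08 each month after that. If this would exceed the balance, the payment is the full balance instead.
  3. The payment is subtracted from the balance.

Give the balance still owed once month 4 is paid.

$1,375.19

Month 1: $8,211.79 − $1,092.53 → $7,119.26
Month 2: $7,119.26 − $1,503.61 → $5,615.65
Month 3: $5,615.65 − $1,914.69 → $3,700.96
Month 4: $3,700.96 − $2,325.77 → $1,375.19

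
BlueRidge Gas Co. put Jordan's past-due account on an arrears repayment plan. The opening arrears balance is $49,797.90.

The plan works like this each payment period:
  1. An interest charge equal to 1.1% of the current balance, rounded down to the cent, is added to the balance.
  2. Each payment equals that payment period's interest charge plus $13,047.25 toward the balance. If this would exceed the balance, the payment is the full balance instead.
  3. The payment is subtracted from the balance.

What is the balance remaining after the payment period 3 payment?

$10,656.15

# | Opening | Interest | Payment | End bal
1 | $49,797.90 | $547.77 | $13,595.02 | $36,750.65
2 | $36,750.65 | $404.25 | $13,451.50 | $23,703.40
3 | $23,703.40 | $260.73 | $13,307.98 | $10,656.15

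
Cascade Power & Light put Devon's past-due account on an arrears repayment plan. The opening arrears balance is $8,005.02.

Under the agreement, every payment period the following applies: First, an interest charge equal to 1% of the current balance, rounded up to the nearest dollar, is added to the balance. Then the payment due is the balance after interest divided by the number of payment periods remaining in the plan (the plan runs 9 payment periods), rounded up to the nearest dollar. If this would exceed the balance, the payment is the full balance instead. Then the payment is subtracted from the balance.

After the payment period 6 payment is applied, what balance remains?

Payment period 1: $8,005.02 +$81.00 interest = $8,086.02; pay $899.00 → $7,187.02
Payment period 2: $7,187.02 +$72.00 interest = $7,259.02; pay $908.00 → $6,351.02
Payment period 3: $6,351.02 +$64.00 interest = $6,415.02; pay $917.00 → $5,498.02
Payment period 4: $5,498.02 +$55.00 interest = $5,553.02; pay $926.00 → $4,627.02
Payment period 5: $4,627.02 +$47.00 interest = $4,674.02; pay $935.00 → $3,739.02
Payment period 6: $3,739.02 +$38.00 interest = $3,777.02; pay $945.00 → $2,832.02

$2,832.02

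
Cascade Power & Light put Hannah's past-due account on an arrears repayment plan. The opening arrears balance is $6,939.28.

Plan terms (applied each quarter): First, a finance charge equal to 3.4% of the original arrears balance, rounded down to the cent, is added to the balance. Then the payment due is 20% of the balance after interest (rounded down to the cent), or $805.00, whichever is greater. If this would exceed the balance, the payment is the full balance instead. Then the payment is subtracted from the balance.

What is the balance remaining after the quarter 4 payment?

$3,399.51

Quarter 1: opening $6,939.28; interest $235.93 → $7,175.21; payment $1,435.04; balance $5,740.17
Quarter 2: opening $5,740.17; interest $235.93 → $5,976.10; payment $1,195.22; balance $4,780.88
Quarter 3: opening $4,780.88; interest $235.93 → $5,016.81; payment $1,003.36; balance $4,013.45
Quarter 4: opening $4,013.45; interest $235.93 → $4,249.38; payment $849.87; balance $3,399.51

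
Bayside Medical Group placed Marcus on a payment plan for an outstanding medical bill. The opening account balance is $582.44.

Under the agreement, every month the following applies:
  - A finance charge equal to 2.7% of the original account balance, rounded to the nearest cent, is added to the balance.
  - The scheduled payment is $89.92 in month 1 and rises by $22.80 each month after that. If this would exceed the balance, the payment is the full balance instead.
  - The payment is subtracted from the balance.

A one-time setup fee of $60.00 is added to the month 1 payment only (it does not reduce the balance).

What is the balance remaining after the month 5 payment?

Month 1: opening $582.44; interest $15.73 → $598.17; payment $89.92 (+ $60.00 fee); balance $508.25
Month 2: opening $508.25; interest $15.73 → $523.98; payment $112.72; balance $411.26
Month 3: opening $411.26; interest $15.73 → $426.99; payment $135.52; balance $291.47
Month 4: opening $291.47; interest $15.73 → $307.20; payment $158.32; balance $148.88
Month 5: opening $148.88; interest $15.73 → $164.61; payment $164.61; balance $0.00

$0.00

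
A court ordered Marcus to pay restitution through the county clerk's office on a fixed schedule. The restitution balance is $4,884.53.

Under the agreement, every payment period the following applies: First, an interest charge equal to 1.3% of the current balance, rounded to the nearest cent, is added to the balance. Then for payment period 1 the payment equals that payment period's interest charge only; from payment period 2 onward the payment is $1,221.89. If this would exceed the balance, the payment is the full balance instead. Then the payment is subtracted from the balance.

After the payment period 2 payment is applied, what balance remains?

$3,726.14

Payment period 1: opening $4,884.53; interest $63.50 → $4,948.03; payment $63.50; balance $4,884.53
Payment period 2: opening $4,884.53; interest $63.50 → $4,948.03; payment $1,221.89; balance $3,726.14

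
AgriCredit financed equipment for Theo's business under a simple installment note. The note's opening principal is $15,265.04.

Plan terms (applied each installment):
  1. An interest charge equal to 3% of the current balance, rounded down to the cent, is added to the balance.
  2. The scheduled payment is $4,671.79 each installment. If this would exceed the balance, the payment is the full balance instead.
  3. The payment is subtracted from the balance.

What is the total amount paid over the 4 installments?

$16,323.05

Installment 1: opening $15,265.04; interest $457.95 → $15,722.99; payment $4,671.79; balance $11,051.20
Installment 2: opening $11,051.20; interest $331.53 → $11,382.73; payment $4,671.79; balance $6,710.94
Installment 3: opening $6,710.94; interest $201.32 → $6,912.26; payment $4,671.79; balance $2,240.47
Installment 4: opening $2,240.47; interest $67.21 → $2,307.68; payment $2,307.68; balance $0.00
Total paid: $16,323.05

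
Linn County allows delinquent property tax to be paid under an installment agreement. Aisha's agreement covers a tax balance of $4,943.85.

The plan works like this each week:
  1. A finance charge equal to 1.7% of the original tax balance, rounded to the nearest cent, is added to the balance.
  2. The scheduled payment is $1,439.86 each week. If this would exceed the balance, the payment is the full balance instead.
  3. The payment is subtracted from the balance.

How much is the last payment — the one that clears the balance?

$960.47

Week 1: $4,943.85 +$84.05 interest = $5,027.90; pay $1,439.86 → $3,588.04
Week 2: $3,588.04 +$84.05 interest = $3,672.09; pay $1,439.86 → $2,232.23
Week 3: $2,232.23 +$84.05 interest = $2,316.28; pay $1,439.86 → $876.42
Week 4: $876.42 +$84.05 interest = $960.47; pay $960.47 → $0.00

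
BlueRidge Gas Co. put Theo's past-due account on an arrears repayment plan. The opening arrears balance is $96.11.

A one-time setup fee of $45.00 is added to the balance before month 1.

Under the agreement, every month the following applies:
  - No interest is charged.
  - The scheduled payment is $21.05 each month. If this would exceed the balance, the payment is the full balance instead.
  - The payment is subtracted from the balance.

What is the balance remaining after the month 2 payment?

Month 1: opening $141.11; payment $21.05; balance $120.06
Month 2: opening $120.06; payment $21.05; balance $99.01

$99.01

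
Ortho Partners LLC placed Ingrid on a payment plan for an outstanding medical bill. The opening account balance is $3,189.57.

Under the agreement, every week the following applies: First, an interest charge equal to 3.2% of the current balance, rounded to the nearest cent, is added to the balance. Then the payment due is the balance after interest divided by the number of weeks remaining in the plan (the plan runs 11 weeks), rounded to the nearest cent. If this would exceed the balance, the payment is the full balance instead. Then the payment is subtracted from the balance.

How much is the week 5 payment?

$339.42

# | Opening | Interest | Payment | End bal
1 | $3,189.57 | $102.07 | $299.24 | $2,992.40
2 | $2,992.40 | $95.76 | $308.82 | $2,779.34
3 | $2,779.34 | $88.94 | $318.70 | $2,549.58
4 | $2,549.58 | $81.59 | $328.90 | $2,302.27
5 | $2,302.27 | $73.67 | $339.42 | $2,036.52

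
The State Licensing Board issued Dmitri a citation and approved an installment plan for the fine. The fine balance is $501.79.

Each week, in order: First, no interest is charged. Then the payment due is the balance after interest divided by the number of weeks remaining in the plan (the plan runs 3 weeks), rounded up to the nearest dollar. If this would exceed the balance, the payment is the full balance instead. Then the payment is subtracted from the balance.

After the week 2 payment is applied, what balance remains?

$166.79

Week 1: $501.79 − $168.00 → $333.79
Week 2: $333.79 − $167.00 → $166.79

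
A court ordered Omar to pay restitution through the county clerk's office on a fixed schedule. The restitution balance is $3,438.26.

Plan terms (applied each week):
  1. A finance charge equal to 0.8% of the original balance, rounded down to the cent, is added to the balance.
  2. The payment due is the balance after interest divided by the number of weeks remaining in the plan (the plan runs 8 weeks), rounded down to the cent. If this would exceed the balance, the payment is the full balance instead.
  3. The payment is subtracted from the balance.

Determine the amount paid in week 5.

Week 1: $3,438.26 +$27.50 interest = $3,465.76; pay $433.22 → $3,032.54
Week 2: $3,032.54 +$27.50 interest = $3,060.04; pay $437.14 → $2,622.90
Week 3: $2,622.90 +$27.50 interest = $2,650.40; pay $441.73 → $2,208.67
Week 4: $2,208.67 +$27.50 interest = $2,236.17; pay $447.23 → $1,788.94
Week 5: $1,788.94 +$27.50 interest = $1,816.44; pay $454.11 → $1,362.33

$454.11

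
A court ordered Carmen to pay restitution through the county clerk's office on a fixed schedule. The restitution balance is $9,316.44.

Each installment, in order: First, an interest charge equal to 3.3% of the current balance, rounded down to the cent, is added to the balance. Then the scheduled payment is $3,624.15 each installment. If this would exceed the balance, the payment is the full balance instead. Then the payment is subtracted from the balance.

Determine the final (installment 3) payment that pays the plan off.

$2,658.49

Installment 1: opening $9,316.44; interest $307.44 → $9,623.88; payment $3,624.15; balance $5,999.73
Installment 2: opening $5,999.73; interest $197.99 → $6,197.72; payment $3,624.15; balance $2,573.57
Installment 3: opening $2,573.57; interest $84.92 → $2,658.49; payment $2,658.49; balance $0.00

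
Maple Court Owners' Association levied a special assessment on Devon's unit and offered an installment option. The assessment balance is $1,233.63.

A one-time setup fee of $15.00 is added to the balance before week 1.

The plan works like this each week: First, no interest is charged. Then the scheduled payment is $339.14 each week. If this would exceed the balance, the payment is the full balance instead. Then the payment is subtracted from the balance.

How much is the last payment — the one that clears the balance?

$231.21

Week 1: opening $1,248.63; payment $339.14; balance $909.49
Week 2: opening $909.49; payment $339.14; balance $570.35
Week 3: opening $570.35; payment $339.14; balance $231.21
Week 4: opening $231.21; payment $231.21; balance $0.00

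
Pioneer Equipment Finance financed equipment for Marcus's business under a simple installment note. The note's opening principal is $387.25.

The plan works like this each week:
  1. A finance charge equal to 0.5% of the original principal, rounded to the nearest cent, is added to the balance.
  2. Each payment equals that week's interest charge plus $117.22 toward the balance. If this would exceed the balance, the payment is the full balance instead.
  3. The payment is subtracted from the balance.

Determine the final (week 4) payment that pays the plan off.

$37.53

# | Opening | Interest | Payment | End bal
1 | $387.25 | $1.94 | $119.16 | $270.03
2 | $270.03 | $1.94 | $119.16 | $152.81
3 | $152.81 | $1.94 | $119.16 | $35.59
4 | $35.59 | $1.94 | $37.53 | $0.00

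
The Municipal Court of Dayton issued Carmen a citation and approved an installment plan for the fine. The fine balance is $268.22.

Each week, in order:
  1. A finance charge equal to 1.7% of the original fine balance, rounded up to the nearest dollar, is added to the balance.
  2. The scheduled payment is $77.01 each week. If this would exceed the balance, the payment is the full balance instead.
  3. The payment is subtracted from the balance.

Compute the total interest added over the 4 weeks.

$20.00

Week 1: opening $268.22; interest $5.00 → $273.22; payment $77.01; balance $196.21
Week 2: opening $196.21; interest $5.00 → $201.21; payment $77.01; balance $124.20
Week 3: opening $124.20; interest $5.00 → $129.20; payment $77.01; balance $52.19
Week 4: opening $52.19; interest $5.00 → $57.19; payment $57.19; balance $0.00
Total interest: $5.00 + $5.00 + $5.00 + $5.00 = $20.00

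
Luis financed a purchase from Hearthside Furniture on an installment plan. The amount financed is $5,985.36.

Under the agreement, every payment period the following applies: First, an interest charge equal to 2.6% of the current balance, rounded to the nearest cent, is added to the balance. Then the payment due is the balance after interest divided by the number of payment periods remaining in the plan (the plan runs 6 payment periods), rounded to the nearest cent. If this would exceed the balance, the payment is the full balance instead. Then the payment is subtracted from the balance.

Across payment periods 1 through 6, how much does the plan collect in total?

Payment period 1: $5,985.36 +$155.62 interest = $6,140.98; pay $1,023.50 → $5,117.48
Payment period 2: $5,117.48 +$133.05 interest = $5,250.53; pay $1,050.11 → $4,200.42
Payment period 3: $4,200.42 +$109.21 interest = $4,309.63; pay $1,077.41 → $3,232.22
Payment period 4: $3,232.22 +$84.04 interest = $3,316.26; pay $1,105.42 → $2,210.84
Payment period 5: $2,210.84 +$57.48 interest = $2,268.32; pay $1,134.16 → $1,134.16
Payment period 6: $1,134.16 +$29.49 interest = $1,163.65; pay $1,163.65 → $0.00
Total paid: $6,554.25

$6,554.25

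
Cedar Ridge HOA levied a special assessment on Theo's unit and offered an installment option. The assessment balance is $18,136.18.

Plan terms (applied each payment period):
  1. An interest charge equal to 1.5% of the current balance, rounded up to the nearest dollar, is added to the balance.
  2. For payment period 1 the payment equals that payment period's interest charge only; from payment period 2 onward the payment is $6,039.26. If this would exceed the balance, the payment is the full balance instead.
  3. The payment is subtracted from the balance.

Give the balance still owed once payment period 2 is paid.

$12,369.92

Payment period 1: opening $18,136.18; interest $273.00 → $18,409.18; payment $273.00; balance $18,136.18
Payment period 2: opening $18,136.18; interest $273.00 → $18,409.18; payment $6,039.26; balance $12,369.92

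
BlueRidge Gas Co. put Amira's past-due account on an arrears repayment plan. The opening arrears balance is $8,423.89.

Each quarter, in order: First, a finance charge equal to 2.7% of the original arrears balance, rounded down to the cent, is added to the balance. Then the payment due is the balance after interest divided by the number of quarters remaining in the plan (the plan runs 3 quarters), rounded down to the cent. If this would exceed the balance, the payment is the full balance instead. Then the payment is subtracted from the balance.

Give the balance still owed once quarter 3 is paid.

Quarter 1: opening $8,423.89; interest $227.44 → $8,651.33; payment $2,883.77; balance $5,767.56
Quarter 2: opening $5,767.56; interest $227.44 → $5,995.00; payment $2,997.50; balance $2,997.50
Quarter 3: opening $2,997.50; interest $227.44 → $3,224.94; payment $3,224.94; balance $0.00

$0.00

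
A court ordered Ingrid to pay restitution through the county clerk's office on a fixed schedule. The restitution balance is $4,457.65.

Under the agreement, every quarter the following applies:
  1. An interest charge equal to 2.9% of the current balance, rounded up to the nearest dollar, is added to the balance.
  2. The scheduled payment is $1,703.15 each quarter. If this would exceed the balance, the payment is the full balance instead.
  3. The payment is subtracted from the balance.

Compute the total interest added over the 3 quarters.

$251.00

Quarter 1: opening $4,457.65; interest $130.00 → $4,587.65; payment $1,703.15; balance $2,884.50
Quarter 2: opening $2,884.50; interest $84.00 → $2,968.50; payment $1,703.15; balance $1,265.35
Quarter 3: opening $1,265.35; interest $37.00 → $1,302.35; payment $1,302.35; balance $0.00
Total interest: $130.00 + $84.00 + $37.00 = $251.00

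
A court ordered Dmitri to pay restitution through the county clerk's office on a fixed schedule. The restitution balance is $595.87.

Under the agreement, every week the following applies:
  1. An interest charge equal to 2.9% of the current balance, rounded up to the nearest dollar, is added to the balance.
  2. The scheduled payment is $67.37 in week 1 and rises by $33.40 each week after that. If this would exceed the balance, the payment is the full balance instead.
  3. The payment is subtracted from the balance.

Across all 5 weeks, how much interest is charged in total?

# | Opening | Interest | Payment | End bal
1 | $595.87 | $18.00 | $67.37 | $546.50
2 | $546.50 | $16.00 | $100.77 | $461.73
3 | $461.73 | $14.00 | $134.17 | $341.56
4 | $341.56 | $10.00 | $167.57 | $183.99
5 | $183.99 | $6.00 | $189.99 | $0.00
Total interest: $18.00 + $16.00 + $14.00 + $10.00 + $6.00 = $64.00

$64.00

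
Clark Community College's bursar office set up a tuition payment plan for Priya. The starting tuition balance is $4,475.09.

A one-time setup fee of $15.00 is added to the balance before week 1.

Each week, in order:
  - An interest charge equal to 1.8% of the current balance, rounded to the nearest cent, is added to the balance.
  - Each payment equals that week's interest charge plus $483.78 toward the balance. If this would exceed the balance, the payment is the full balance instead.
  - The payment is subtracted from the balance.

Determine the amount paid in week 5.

Week 1: $4,490.09 +$80.82 interest = $4,570.91; pay $564.60 → $4,006.31
Week 2: $4,006.31 +$72.11 interest = $4,078.42; pay $555.89 → $3,522.53
Week 3: $3,522.53 +$63.41 interest = $3,585.94; pay $547.19 → $3,038.75
Week 4: $3,038.75 +$54.70 interest = $3,093.45; pay $538.48 → $2,554.97
Week 5: $2,554.97 +$45.99 interest = $2,600.96; pay $529.77 → $2,071.19

$529.77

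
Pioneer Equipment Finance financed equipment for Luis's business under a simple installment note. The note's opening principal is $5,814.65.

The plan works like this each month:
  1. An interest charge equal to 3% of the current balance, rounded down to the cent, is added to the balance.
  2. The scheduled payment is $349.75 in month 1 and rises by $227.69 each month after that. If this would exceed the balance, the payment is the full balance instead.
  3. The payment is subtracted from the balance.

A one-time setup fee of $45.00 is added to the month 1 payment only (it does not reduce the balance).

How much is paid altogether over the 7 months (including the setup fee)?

# | Opening | Interest | Payment | Fee | End bal
1 | $5,814.65 | $174.43 | $349.75 | $45.00 | $5,639.33
2 | $5,639.33 | $169.17 | $577.44 | — | $5,231.06
3 | $5,231.06 | $156.93 | $805.13 | — | $4,582.86
4 | $4,582.86 | $137.48 | $1,032.82 | — | $3,687.52
5 | $3,687.52 | $110.62 | $1,260.51 | — | $2,537.63
6 | $2,537.63 | $76.12 | $1,488.20 | — | $1,125.55
7 | $1,125.55 | $33.76 | $1,159.31 | — | $0.00
Total paid: $6,718.16

$6,718.16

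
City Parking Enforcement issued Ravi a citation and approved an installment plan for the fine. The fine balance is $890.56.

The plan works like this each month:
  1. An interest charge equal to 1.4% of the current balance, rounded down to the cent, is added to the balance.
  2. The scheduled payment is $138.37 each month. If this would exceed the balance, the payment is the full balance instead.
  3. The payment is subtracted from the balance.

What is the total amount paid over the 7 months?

$939.90

# | Opening | Interest | Payment | End bal
1 | $890.56 | $12.46 | $138.37 | $764.65
2 | $764.65 | $10.70 | $138.37 | $636.98
3 | $636.98 | $8.91 | $138.37 | $507.52
4 | $507.52 | $7.10 | $138.37 | $376.25
5 | $376.25 | $5.26 | $138.37 | $243.14
6 | $243.14 | $3.40 | $138.37 | $108.17
7 | $108.17 | $1.51 | $109.68 | $0.00
Total paid: $939.90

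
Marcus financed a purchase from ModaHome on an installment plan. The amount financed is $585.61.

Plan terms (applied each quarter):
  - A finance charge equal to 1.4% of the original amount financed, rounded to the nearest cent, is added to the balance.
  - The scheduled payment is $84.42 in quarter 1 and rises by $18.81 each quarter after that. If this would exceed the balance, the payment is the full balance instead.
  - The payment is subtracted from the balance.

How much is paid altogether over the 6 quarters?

Quarter 1: $585.61 +$8.20 interest = $593.81; pay $84.42 → $509.39
Quarter 2: $509.39 +$8.20 interest = $517.59; pay $103.23 → $414.36
Quarter 3: $414.36 +$8.20 interest = $422.56; pay $122.04 → $300.52
Quarter 4: $300.52 +$8.20 interest = $308.72; pay $140.85 → $167.87
Quarter 5: $167.87 +$8.20 interest = $176.07; pay $159.66 → $16.41
Quarter 6: $16.41 +$8.20 interest = $24.61; pay $24.61 → $0.00
Total paid: $634.81

$634.81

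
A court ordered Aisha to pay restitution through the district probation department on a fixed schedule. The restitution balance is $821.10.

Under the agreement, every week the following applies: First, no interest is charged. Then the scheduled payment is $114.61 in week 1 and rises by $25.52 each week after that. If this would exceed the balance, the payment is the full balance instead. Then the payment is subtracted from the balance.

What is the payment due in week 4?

Week 1: opening $821.10; payment $114.61; balance $706.49
Week 2: opening $706.49; payment $140.13; balance $566.36
Week 3: opening $566.36; payment $165.65; balance $400.71
Week 4: opening $400.71; payment $191.17; balance $209.54

$191.17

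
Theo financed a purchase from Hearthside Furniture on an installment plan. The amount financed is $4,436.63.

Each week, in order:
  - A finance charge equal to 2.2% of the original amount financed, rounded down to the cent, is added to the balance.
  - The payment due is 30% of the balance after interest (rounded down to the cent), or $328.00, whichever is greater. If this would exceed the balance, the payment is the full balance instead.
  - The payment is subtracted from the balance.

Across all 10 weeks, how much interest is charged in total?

$976.00

Week 1: opening $4,436.63; interest $97.60 → $4,534.23; payment $1,360.26; balance $3,173.97
Week 2: opening $3,173.97; interest $97.60 → $3,271.57; payment $981.47; balance $2,290.10
Week 3: opening $2,290.10; interest $97.60 → $2,387.70; payment $716.31; balance $1,671.39
Week 4: opening $1,671.39; interest $97.60 → $1,768.99; payment $530.69; balance $1,238.30
Week 5: opening $1,238.30; interest $97.60 → $1,335.90; payment $400.77; balance $935.13
Week 6: opening $935.13; interest $97.60 → $1,032.73; payment $328.00; balance $704.73
Week 7: opening $704.73; interest $97.60 → $802.33; payment $328.00; balance $474.33
Week 8: opening $474.33; interest $97.60 → $571.93; payment $328.00; balance $243.93
Week 9: opening $243.93; interest $97.60 → $341.53; payment $328.00; balance $13.53
Week 10: opening $13.53; interest $97.60 → $111.13; payment $111.13; balance $0.00
Total interest: $97.60 + $97.60 + $97.60 + $97.60 + $97.60 + $97.60 + $97.60 + $97.60 + $97.60 + $97.60 = $976.00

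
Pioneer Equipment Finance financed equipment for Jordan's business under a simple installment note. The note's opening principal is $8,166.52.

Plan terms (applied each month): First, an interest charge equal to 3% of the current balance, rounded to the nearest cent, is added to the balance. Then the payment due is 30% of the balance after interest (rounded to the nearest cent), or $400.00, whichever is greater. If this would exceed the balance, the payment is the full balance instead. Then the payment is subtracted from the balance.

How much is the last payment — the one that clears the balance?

Month 1: opening $8,166.52; interest $245.00 → $8,411.52; payment $2,523.46; balance $5,888.06
Month 2: opening $5,888.06; interest $176.64 → $6,064.70; payment $1,819.41; balance $4,245.29
Month 3: opening $4,245.29; interest $127.36 → $4,372.65; payment $1,311.80; balance $3,060.85
Month 4: opening $3,060.85; interest $91.83 → $3,152.68; payment $945.80; balance $2,206.88
Month 5: opening $2,206.88; interest $66.21 → $2,273.09; payment $681.93; balance $1,591.16
Month 6: opening $1,591.16; interest $47.73 → $1,638.89; payment $491.67; balance $1,147.22
Month 7: opening $1,147.22; interest $34.42 → $1,181.64; payment $400.00; balance $781.64
Month 8: opening $781.64; interest $23.45 → $805.09; payment $400.00; balance $405.09
Month 9: opening $405.09; interest $12.15 → $417.24; payment $400.00; balance $17.24
Month 10: opening $17.24; interest $0.52 → $17.76; payment $17.76; balance $0.00

$17.76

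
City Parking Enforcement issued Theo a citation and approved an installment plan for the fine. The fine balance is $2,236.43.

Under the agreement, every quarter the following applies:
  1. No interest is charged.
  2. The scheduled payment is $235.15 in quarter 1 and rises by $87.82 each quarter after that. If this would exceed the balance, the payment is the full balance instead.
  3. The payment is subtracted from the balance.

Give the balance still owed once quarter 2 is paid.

$1,678.31

Quarter 1: $2,236.43 − $235.15 → $2,001.28
Quarter 2: $2,001.28 − $322.97 → $1,678.31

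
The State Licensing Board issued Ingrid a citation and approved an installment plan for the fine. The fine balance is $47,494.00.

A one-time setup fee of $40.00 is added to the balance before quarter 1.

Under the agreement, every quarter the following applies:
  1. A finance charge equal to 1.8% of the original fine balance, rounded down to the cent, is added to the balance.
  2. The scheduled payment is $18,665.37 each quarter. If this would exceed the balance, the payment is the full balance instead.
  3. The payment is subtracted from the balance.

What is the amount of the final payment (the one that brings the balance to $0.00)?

Quarter 1: $47,534.00 +$854.89 interest = $48,388.89; pay $18,665.37 → $29,723.52
Quarter 2: $29,723.52 +$854.89 interest = $30,578.41; pay $18,665.37 → $11,913.04
Quarter 3: $11,913.04 +$854.89 interest = $12,767.93; pay $12,767.93 → $0.00

$12,767.93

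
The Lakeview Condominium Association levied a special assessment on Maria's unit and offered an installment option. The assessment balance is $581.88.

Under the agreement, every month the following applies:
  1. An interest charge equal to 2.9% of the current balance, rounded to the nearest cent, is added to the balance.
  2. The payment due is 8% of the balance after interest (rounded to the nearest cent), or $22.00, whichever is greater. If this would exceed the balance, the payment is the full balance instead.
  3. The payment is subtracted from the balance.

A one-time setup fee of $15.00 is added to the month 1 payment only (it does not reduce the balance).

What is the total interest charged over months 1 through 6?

$88.66

# | Opening | Interest | Payment | Fee | End bal
1 | $581.88 | $16.87 | $47.90 | $15.00 | $550.85
2 | $550.85 | $15.97 | $45.35 | — | $521.47
3 | $521.47 | $15.12 | $42.93 | — | $493.66
4 | $493.66 | $14.32 | $40.64 | — | $467.34
5 | $467.34 | $13.55 | $38.47 | — | $442.42
6 | $442.42 | $12.83 | $36.42 | — | $418.83
Total interest: $16.87 + $15.97 + $15.12 + $14.32 + $13.55 + $12.83 = $88.66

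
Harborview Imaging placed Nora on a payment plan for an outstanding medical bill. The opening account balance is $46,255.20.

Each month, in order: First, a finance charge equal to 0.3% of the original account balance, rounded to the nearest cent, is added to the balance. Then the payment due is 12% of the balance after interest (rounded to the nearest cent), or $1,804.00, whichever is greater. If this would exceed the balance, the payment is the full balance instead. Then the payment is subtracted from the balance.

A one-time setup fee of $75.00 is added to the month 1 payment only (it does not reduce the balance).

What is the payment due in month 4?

$3,838.14

Month 1: $46,255.20 +$138.77 interest = $46,393.97; pay $5,567.28 (+ $75.00 fee) → $40,826.69
Month 2: $40,826.69 +$138.77 interest = $40,965.46; pay $4,915.86 → $36,049.60
Month 3: $36,049.60 +$138.77 interest = $36,188.37; pay $4,342.60 → $31,845.77
Month 4: $31,845.77 +$138.77 interest = $31,984.54; pay $3,838.14 → $28,146.40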